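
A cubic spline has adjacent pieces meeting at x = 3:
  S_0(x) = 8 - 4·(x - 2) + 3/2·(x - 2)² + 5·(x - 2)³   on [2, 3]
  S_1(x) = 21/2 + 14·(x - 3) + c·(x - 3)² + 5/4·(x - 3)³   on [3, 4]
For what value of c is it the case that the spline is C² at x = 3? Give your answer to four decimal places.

S_0''(x) = 3 + 30·(x - 2), so S_0''(3) = 33. On the right, S_1''(3) = 2c, so c = 33/2.

16.5000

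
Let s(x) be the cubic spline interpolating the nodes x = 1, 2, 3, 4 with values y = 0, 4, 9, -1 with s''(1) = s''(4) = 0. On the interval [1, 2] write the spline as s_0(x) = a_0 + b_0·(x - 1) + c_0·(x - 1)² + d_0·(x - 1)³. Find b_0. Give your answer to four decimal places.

Put σ_i = s'' at the i-th knot. Here h = (1, 1, 1) and Δ = (4, 5, -10), so the interior equations h_(i-1)·σ_(i-1) + 2(h_(i-1)+h_i)·σ_i + h_i·σ_(i+1) = 6(Δ_i − Δ_(i-1)) read
  1·σ_0 + 4·σ_1 + 1·σ_2 = 6(Δ_1 - Δ_0) = 6
  1·σ_1 + 4·σ_2 + 1·σ_3 = 6(Δ_2 - Δ_1) = -90
Natural end conditions: σ_0 = σ_3 = 0.
Solving: σ_0 = 0, σ_1 = 38/5, σ_2 = -122/5, σ_3 = 0.
On [1, 2], with s_0(x) = a_0 + b_0·(x - 1) + c_0·(x - 1)² + d_0·(x - 1)³: c_0 = σ_0/2 = 0, d_0 = (σ_1 - σ_0)/(6h_0) = 19/15, b_0 = Δ_0 - h_0(2σ_0 + σ_1)/6 = 41/15.

2.7333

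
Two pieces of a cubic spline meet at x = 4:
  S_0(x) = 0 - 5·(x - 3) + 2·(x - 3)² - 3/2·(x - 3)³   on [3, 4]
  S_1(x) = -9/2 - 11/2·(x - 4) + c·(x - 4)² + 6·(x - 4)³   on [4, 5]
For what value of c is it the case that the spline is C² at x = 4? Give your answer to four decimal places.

S_0''(x) = 4 - 9·(x - 3), so S_0''(4) = -5. On the right, S_1''(4) = 2c, so c = -5/2.

-2.5000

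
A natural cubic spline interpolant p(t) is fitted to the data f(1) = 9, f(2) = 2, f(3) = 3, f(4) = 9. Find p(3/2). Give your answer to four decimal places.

Let M_i = p''(x_i). Step sizes h_i = 1, 1, 1; slopes of the chords Δ_i = (y_(i+1) - y_i)/h_i = -7, 1, 6.
  1·M_0 + 4·M_1 + 1·M_2 = 6(Δ_1 - Δ_0) = 48
  1·M_1 + 4·M_2 + 1·M_3 = 6(Δ_2 - Δ_1) = 30
Natural end conditions: M_0 = M_3 = 0.
Forward elimination and back-substitution give M_0 = 0, M_1 = 54/5, M_2 = 24/5, M_3 = 0.
On [1, 2], p(t) = 9 - 44/5·(t - 1) + 0·(t - 1)² + 9/5·(t - 1)³.
With (t - 1) = 1/2: p(3/2) = 193/40.

4.8250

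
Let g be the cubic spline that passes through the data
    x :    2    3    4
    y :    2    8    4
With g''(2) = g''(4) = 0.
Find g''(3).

-15

Let m_i = g''(x_i). Step sizes h_i = 1, 1; slopes of the chords Δ_i = (y_(i+1) - y_i)/h_i = 6, -4.
  1·m_0 + 4·m_1 + 1·m_2 = 6(Δ_1 - Δ_0) = -60
Natural end conditions: m_0 = m_2 = 0.
Hence m_0 = 0, m_1 = -15, m_2 = 0.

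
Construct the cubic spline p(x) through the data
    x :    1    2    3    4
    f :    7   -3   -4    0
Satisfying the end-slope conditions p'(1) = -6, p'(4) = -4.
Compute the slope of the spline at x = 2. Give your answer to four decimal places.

-8.0667

Let M_i = p''(x_i). Step sizes h_i = 1, 1, 1; slopes of the chords Δ_i = (y_(i+1) - y_i)/h_i = -10, -1, 4.
  1·M_0 + 4·M_1 + 1·M_2 = 6(Δ_1 - Δ_0) = 54
  1·M_1 + 4·M_2 + 1·M_3 = 6(Δ_2 - Δ_1) = 30
Clamped end conditions give two more equations: 2h_0·M_0 + h_0·M_1 = 6(Δ_0 - p'(1)) = -24 and h_2·M_2 + 2h_2·M_3 = 6(p'(4) - Δ_2) = -48.
Solving the tridiagonal system: M_0 = -298/15, M_1 = 236/15, M_2 = 164/15, M_3 = -442/15.
On [2, 3], p'(x) = b_1 + 2c_1·(x - 2) + 3d_1·(x - 2)² with b_1 = Δ_1 - h_1(2M_1 + M_2)/6 = -121/15, c_1 = M_1/2 = 118/15, d_1 = (M_2 - M_1)/(6h_1) = -4/5. So p'(2) = -121/15.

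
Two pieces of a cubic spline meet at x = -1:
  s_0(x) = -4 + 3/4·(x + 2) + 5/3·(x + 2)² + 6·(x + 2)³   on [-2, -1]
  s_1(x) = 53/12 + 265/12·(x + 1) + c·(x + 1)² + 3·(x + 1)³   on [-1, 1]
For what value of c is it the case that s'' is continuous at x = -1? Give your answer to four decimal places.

19.6667

s_0''(x) = 10/3 + 36·(x + 2), so s_0''(-1) = 118/3. On the right, s_1''(-1) = 2c, so c = 59/3.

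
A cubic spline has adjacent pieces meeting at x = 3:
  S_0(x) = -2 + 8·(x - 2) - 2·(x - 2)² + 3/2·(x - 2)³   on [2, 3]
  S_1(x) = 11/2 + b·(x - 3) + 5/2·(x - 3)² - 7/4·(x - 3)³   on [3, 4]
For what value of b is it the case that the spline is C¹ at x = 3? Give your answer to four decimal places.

S_0'(x) = 8 - 4·(x - 2) + 9/2·(x - 2)², so S_0'(3) = 17/2. On the right, S_1'(3) = b, so b = 17/2.

8.5000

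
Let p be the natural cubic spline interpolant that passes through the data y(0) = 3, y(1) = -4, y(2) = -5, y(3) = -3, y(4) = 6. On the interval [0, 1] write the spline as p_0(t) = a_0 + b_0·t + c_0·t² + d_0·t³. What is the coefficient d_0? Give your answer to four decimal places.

Put σ_i = p'' at the i-th knot. Here h = (1, 1, 1, 1) and Δ = (-7, -1, 2, 9), so the interior equations h_(i-1)·σ_(i-1) + 2(h_(i-1)+h_i)·σ_i + h_i·σ_(i+1) = 6(Δ_i − Δ_(i-1)) read
  1·σ_0 + 4·σ_1 + 1·σ_2 = 6(Δ_1 - Δ_0) = 36
  1·σ_1 + 4·σ_2 + 1·σ_3 = 6(Δ_2 - Δ_1) = 18
  1·σ_2 + 4·σ_3 + 1·σ_4 = 6(Δ_3 - Δ_2) = 42
Natural end conditions: σ_0 = σ_4 = 0.
Forward elimination and back-substitution give σ_0 = 0, σ_1 = 255/28, σ_2 = -3/7, σ_3 = 297/28, σ_4 = 0.
On [0, 1], with p_0(t) = a_0 + b_0·t + c_0·t² + d_0·t³: c_0 = σ_0/2 = 0, d_0 = (σ_1 - σ_0)/(6h_0) = 85/56, b_0 = Δ_0 - h_0(2σ_0 + σ_1)/6 = -477/56.

1.5179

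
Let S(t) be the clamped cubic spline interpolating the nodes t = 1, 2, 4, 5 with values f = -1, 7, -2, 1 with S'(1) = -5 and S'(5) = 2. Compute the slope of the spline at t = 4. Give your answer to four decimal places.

-1.1857

Let M_i = S''(x_i). Step sizes h_i = 1, 2, 1; slopes of the chords Δ_i = (y_(i+1) - y_i)/h_i = 8, -9/2, 3.
  1·M_0 + 6·M_1 + 2·M_2 = 6(Δ_1 - Δ_0) = -75
  2·M_1 + 6·M_2 + 1·M_3 = 6(Δ_2 - Δ_1) = 45
Clamped end conditions give two more equations: 2h_0·M_0 + h_0·M_1 = 6(Δ_0 - S'(1)) = 78 and h_2·M_2 + 2h_2·M_3 = 6(S'(5) - Δ_2) = -6.
Forward elimination and back-substitution give M_0 = 1847/35, M_1 = -964/35, M_2 = 656/35, M_3 = -433/35.
On [4, 5], S'(t) = b_2 + 2c_2·(t - 4) + 3d_2·(t - 4)² with b_2 = Δ_2 - h_2(2M_2 + M_3)/6 = -83/70, c_2 = M_2/2 = 328/35, d_2 = (M_3 - M_2)/(6h_2) = -363/70. So S'(4) = -83/70.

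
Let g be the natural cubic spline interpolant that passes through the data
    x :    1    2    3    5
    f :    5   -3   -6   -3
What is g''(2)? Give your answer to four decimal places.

With M_i denoting the second derivative at x_i, h_i = 1, 1, 2, and Δ_i = (y_(i+1) − y_i)/h_i = -8, -3, 3/2:
  1·M_0 + 4·M_1 + 1·M_2 = 6(Δ_1 - Δ_0) = 30
  1·M_1 + 6·M_2 + 2·M_3 = 6(Δ_2 - Δ_1) = 27
Natural end conditions: M_0 = M_3 = 0.
Solving: M_0 = 0, M_1 = 153/23, M_2 = 78/23, M_3 = 0.

6.6522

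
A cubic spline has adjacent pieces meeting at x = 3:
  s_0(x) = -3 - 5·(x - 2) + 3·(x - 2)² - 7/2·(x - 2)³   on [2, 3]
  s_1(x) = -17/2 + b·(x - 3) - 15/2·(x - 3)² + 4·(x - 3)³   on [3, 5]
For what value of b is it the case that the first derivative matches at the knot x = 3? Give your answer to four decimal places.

-9.5000

s_0'(x) = -5 + 6·(x - 2) - 21/2·(x - 2)², so s_0'(3) = -19/2. On the right, s_1'(3) = b, so b = -19/2.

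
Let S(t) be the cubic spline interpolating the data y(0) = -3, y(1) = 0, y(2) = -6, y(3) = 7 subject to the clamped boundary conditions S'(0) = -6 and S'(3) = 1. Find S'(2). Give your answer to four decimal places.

Write σ_i for S''(x_i). With h_i = 1, 1, 1 and divided differences Δ_i = 3, -6, 13, the continuity of S' gives the tridiagonal system
  1·σ_0 + 4·σ_1 + 1·σ_2 = 6(Δ_1 - Δ_0) = -54
  1·σ_1 + 4·σ_2 + 1·σ_3 = 6(Δ_2 - Δ_1) = 114
Clamped end conditions give two more equations: 2h_0·σ_0 + h_0·σ_1 = 6(Δ_0 - S'(0)) = 54 and h_2·σ_2 + 2h_2·σ_3 = 6(S'(3) - Δ_2) = -72.
Hence σ_0 = 694/15, σ_1 = -578/15, σ_2 = 808/15, σ_3 = -944/15.
On [2, 3], S'(t) = b_2 + 2c_2·(t - 2) + 3d_2·(t - 2)² with b_2 = Δ_2 - h_2(2σ_2 + σ_3)/6 = 83/15, c_2 = σ_2/2 = 404/15, d_2 = (σ_3 - σ_2)/(6h_2) = -292/15. So S'(2) = 83/15.

5.5333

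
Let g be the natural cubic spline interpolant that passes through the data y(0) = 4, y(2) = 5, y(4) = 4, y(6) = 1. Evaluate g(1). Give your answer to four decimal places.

Put M_i = g'' at the i-th knot. Here h = (2, 2, 2) and Δ = (1/2, -1/2, -3/2), so the interior equations h_(i-1)·M_(i-1) + 2(h_(i-1)+h_i)·M_i + h_i·M_(i+1) = 6(Δ_i − Δ_(i-1)) read
  2·M_0 + 8·M_1 + 2·M_2 = 6(Δ_1 - Δ_0) = -6
  2·M_1 + 8·M_2 + 2·M_3 = 6(Δ_2 - Δ_1) = -6
Natural end conditions: M_0 = M_3 = 0.
Hence M_0 = 0, M_1 = -3/5, M_2 = -3/5, M_3 = 0.
On [0, 2], g(x) = 4 + 7/10·x + 0·x² - 1/20·x³.
With x = 1: g(1) = 93/20.

4.6500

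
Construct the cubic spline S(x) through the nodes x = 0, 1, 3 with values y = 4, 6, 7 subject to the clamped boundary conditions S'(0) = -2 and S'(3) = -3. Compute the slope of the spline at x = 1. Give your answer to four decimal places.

Put m_i = S'' at the i-th knot. Here h = (1, 2) and Δ = (2, 1/2), so the interior equations h_(i-1)·m_(i-1) + 2(h_(i-1)+h_i)·m_i + h_i·m_(i+1) = 6(Δ_i − Δ_(i-1)) read
  1·m_0 + 6·m_1 + 2·m_2 = 6(Δ_1 - Δ_0) = -9
Clamped end conditions give two more equations: 2h_0·m_0 + h_0·m_1 = 6(Δ_0 - S'(0)) = 24 and h_1·m_1 + 2h_1·m_2 = 6(S'(3) - Δ_1) = -21.
Forward elimination and back-substitution give m_0 = 79/6, m_1 = -7/3, m_2 = -49/12.
On [1, 3], S'(x) = b_1 + 2c_1·(x - 1) + 3d_1·(x - 1)² with b_1 = Δ_1 - h_1(2m_1 + m_2)/6 = 41/12, c_1 = m_1/2 = -7/6, d_1 = (m_2 - m_1)/(6h_1) = -7/48. So S'(1) = 41/12.

3.4167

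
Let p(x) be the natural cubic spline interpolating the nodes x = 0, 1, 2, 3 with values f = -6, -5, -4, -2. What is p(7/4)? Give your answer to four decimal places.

Put M_i = p'' at the i-th knot. Here h = (1, 1, 1) and Δ = (1, 1, 2), so the interior equations h_(i-1)·M_(i-1) + 2(h_(i-1)+h_i)·M_i + h_i·M_(i+1) = 6(Δ_i − Δ_(i-1)) read
  1·M_0 + 4·M_1 + 1·M_2 = 6(Δ_1 - Δ_0) = 0
  1·M_1 + 4·M_2 + 1·M_3 = 6(Δ_2 - Δ_1) = 6
Natural end conditions: M_0 = M_3 = 0.
Hence M_0 = 0, M_1 = -2/5, M_2 = 8/5, M_3 = 0.
On [1, 2], p(x) = -5 + 13/15·(x - 1) - 1/5·(x - 1)² + 1/3·(x - 1)³.
With (x - 1) = 3/4: p(7/4) = -1383/320.

-4.3219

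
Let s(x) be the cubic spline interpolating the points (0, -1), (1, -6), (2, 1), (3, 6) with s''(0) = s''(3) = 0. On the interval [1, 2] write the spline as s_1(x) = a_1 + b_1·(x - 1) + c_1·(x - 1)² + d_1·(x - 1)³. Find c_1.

10

With σ_i denoting the second derivative at x_i, h_i = 1, 1, 1, and Δ_i = (y_(i+1) − y_i)/h_i = -5, 7, 5:
  1·σ_0 + 4·σ_1 + 1·σ_2 = 6(Δ_1 - Δ_0) = 72
  1·σ_1 + 4·σ_2 + 1·σ_3 = 6(Δ_2 - Δ_1) = -12
Natural end conditions: σ_0 = σ_3 = 0.
Hence σ_0 = 0, σ_1 = 20, σ_2 = -8, σ_3 = 0.
On [1, 2], with s_1(x) = a_1 + b_1·(x - 1) + c_1·(x - 1)² + d_1·(x - 1)³: c_1 = σ_1/2 = 10, d_1 = (σ_2 - σ_1)/(6h_1) = -14/3, b_1 = Δ_1 - h_1(2σ_1 + σ_2)/6 = 5/3.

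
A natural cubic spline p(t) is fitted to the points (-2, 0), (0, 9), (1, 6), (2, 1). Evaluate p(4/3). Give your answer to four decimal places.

4.4058

With m_i denoting the second derivative at x_i, h_i = 2, 1, 1, and Δ_i = (y_(i+1) − y_i)/h_i = 9/2, -3, -5:
  2·m_0 + 6·m_1 + 1·m_2 = 6(Δ_1 - Δ_0) = -45
  1·m_1 + 4·m_2 + 1·m_3 = 6(Δ_2 - Δ_1) = -12
Natural end conditions: m_0 = m_3 = 0.
Solving the tridiagonal system: m_0 = 0, m_1 = -168/23, m_2 = -27/23, m_3 = 0.
On [1, 2], p(t) = 6 - 106/23·(t - 1) - 27/46·(t - 1)² + 9/46·(t - 1)³.
With (t - 1) = 1/3: p(4/3) = 304/69.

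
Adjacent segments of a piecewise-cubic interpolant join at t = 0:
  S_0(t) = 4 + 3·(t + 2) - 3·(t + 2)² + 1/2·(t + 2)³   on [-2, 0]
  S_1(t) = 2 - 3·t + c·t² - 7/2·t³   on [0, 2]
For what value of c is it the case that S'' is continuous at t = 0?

0

S_0''(t) = -6 + 3·(t + 2), so S_0''(0) = 0. On the right, S_1''(0) = 2c, so c = 0.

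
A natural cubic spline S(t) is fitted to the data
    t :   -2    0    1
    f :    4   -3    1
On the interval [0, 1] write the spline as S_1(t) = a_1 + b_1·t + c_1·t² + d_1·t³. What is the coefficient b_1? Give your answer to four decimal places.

1.5000

Write m_i for S''(x_i). With h_i = 2, 1 and divided differences Δ_i = -7/2, 4, the continuity of S' gives the tridiagonal system
  2·m_0 + 6·m_1 + 1·m_2 = 6(Δ_1 - Δ_0) = 45
Natural end conditions: m_0 = m_2 = 0.
Hence m_0 = 0, m_1 = 15/2, m_2 = 0.
On [0, 1], with S_1(t) = a_1 + b_1·t + c_1·t² + d_1·t³: c_1 = m_1/2 = 15/4, d_1 = (m_2 - m_1)/(6h_1) = -5/4, b_1 = Δ_1 - h_1(2m_1 + m_2)/6 = 3/2.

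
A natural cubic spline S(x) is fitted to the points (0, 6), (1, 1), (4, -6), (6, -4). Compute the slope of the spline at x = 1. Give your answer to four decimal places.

Let M_i = S''(x_i). Step sizes h_i = 1, 3, 2; slopes of the chords Δ_i = (y_(i+1) - y_i)/h_i = -5, -7/3, 1.
  1·M_0 + 8·M_1 + 3·M_2 = 6(Δ_1 - Δ_0) = 16
  3·M_1 + 10·M_2 + 2·M_3 = 6(Δ_2 - Δ_1) = 20
Natural end conditions: M_0 = M_3 = 0.
Hence M_0 = 0, M_1 = 100/71, M_2 = 112/71, M_3 = 0.
On [1, 4], S'(x) = b_1 + 2c_1·(x - 1) + 3d_1·(x - 1)² with b_1 = Δ_1 - h_1(2M_1 + M_2)/6 = -965/213, c_1 = M_1/2 = 50/71, d_1 = (M_2 - M_1)/(6h_1) = 2/213. So S'(1) = -965/213.

-4.5305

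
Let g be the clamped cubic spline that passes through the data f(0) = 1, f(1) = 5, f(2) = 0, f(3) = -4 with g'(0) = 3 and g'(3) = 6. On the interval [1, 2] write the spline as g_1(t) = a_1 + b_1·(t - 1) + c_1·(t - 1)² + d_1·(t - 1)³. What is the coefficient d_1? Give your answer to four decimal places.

Let M_i = g''(x_i). Step sizes h_i = 1, 1, 1; slopes of the chords Δ_i = (y_(i+1) - y_i)/h_i = 4, -5, -4.
  1·M_0 + 4·M_1 + 1·M_2 = 6(Δ_1 - Δ_0) = -54
  1·M_1 + 4·M_2 + 1·M_3 = 6(Δ_2 - Δ_1) = 6
Clamped end conditions give two more equations: 2h_0·M_0 + h_0·M_1 = 6(Δ_0 - g'(0)) = 6 and h_2·M_2 + 2h_2·M_3 = 6(g'(3) - Δ_2) = 60.
Solving: M_0 = 54/5, M_1 = -78/5, M_2 = -12/5, M_3 = 156/5.
On [1, 2], with g_1(t) = a_1 + b_1·(t - 1) + c_1·(t - 1)² + d_1·(t - 1)³: c_1 = M_1/2 = -39/5, d_1 = (M_2 - M_1)/(6h_1) = 11/5, b_1 = Δ_1 - h_1(2M_1 + M_2)/6 = 3/5.

2.2000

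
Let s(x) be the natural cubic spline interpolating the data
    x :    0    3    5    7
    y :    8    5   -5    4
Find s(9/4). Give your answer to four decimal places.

7.7317

Let M_i = s''(x_i). Step sizes h_i = 3, 2, 2; slopes of the chords Δ_i = (y_(i+1) - y_i)/h_i = -1, -5, 9/2.
  3·M_0 + 10·M_1 + 2·M_2 = 6(Δ_1 - Δ_0) = -24
  2·M_1 + 8·M_2 + 2·M_3 = 6(Δ_2 - Δ_1) = 57
Natural end conditions: M_0 = M_3 = 0.
Solving: M_0 = 0, M_1 = -153/38, M_2 = 309/38, M_3 = 0.
On [0, 3], s(x) = 8 + 77/76·x + 0·x² - 17/76·x³.
With x = 9/4: s(9/4) = 37607/4864.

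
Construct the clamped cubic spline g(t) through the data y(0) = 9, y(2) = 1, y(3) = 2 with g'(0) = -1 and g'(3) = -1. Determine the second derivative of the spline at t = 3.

Let m_i = g''(x_i). Step sizes h_i = 2, 1; slopes of the chords Δ_i = (y_(i+1) - y_i)/h_i = -4, 1.
  2·m_0 + 6·m_1 + 1·m_2 = 6(Δ_1 - Δ_0) = 30
Clamped end conditions give two more equations: 2h_0·m_0 + h_0·m_1 = 6(Δ_0 - g'(0)) = -18 and h_1·m_1 + 2h_1·m_2 = 6(g'(3) - Δ_1) = -12.
Forward elimination and back-substitution give m_0 = -19/2, m_1 = 10, m_2 = -11.

-11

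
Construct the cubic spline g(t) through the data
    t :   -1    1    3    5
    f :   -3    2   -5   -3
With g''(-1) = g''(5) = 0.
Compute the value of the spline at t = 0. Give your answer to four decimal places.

With m_i denoting the second derivative at x_i, h_i = 2, 2, 2, and Δ_i = (y_(i+1) − y_i)/h_i = 5/2, -7/2, 1:
  2·m_0 + 8·m_1 + 2·m_2 = 6(Δ_1 - Δ_0) = -36
  2·m_1 + 8·m_2 + 2·m_3 = 6(Δ_2 - Δ_1) = 27
Natural end conditions: m_0 = m_3 = 0.
Solving the tridiagonal system: m_0 = 0, m_1 = -57/10, m_2 = 24/5, m_3 = 0.
On [-1, 1], g(t) = -3 + 22/5·(t + 1) + 0·(t + 1)² - 19/40·(t + 1)³.
With (t + 1) = 1: g(0) = 37/40.

0.9250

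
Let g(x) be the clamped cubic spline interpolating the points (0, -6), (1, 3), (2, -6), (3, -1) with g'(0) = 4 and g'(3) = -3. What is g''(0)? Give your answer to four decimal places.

With M_i denoting the second derivative at x_i, h_i = 1, 1, 1, and Δ_i = (y_(i+1) − y_i)/h_i = 9, -9, 5:
  1·M_0 + 4·M_1 + 1·M_2 = 6(Δ_1 - Δ_0) = -108
  1·M_1 + 4·M_2 + 1·M_3 = 6(Δ_2 - Δ_1) = 84
Clamped end conditions give two more equations: 2h_0·M_0 + h_0·M_1 = 6(Δ_0 - g'(0)) = 30 and h_2·M_2 + 2h_2·M_3 = 6(g'(3) - Δ_2) = -48.
Hence M_0 = 584/15, M_1 = -718/15, M_2 = 668/15, M_3 = -694/15.

38.9333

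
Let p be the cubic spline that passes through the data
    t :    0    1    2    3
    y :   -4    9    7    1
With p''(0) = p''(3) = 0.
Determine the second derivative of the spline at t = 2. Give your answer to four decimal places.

Put M_i = p'' at the i-th knot. Here h = (1, 1, 1) and Δ = (13, -2, -6), so the interior equations h_(i-1)·M_(i-1) + 2(h_(i-1)+h_i)·M_i + h_i·M_(i+1) = 6(Δ_i − Δ_(i-1)) read
  1·M_0 + 4·M_1 + 1·M_2 = 6(Δ_1 - Δ_0) = -90
  1·M_1 + 4·M_2 + 1·M_3 = 6(Δ_2 - Δ_1) = -24
Natural end conditions: M_0 = M_3 = 0.
Solving: M_0 = 0, M_1 = -112/5, M_2 = -2/5, M_3 = 0.

-0.4000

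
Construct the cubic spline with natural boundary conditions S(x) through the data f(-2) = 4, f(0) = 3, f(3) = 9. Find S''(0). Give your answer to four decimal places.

With σ_i denoting the second derivative at x_i, h_i = 2, 3, and Δ_i = (y_(i+1) − y_i)/h_i = -1/2, 2:
  2·σ_0 + 10·σ_1 + 3·σ_2 = 6(Δ_1 - Δ_0) = 15
Natural end conditions: σ_0 = σ_2 = 0.
Solving: σ_0 = 0, σ_1 = 3/2, σ_2 = 0.

1.5000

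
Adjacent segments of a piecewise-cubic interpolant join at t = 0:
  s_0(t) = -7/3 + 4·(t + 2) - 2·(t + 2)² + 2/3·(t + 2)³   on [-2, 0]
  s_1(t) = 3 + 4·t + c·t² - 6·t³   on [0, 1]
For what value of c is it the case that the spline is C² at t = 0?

2

s_0''(t) = -4 + 4·(t + 2), so s_0''(0) = 4. On the right, s_1''(0) = 2c, so c = 2.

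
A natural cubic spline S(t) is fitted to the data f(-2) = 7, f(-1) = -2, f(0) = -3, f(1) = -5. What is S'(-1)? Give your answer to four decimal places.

Write σ_i for S''(x_i). With h_i = 1, 1, 1 and divided differences Δ_i = -9, -1, -2, the continuity of S' gives the tridiagonal system
  1·σ_0 + 4·σ_1 + 1·σ_2 = 6(Δ_1 - Δ_0) = 48
  1·σ_1 + 4·σ_2 + 1·σ_3 = 6(Δ_2 - Δ_1) = -6
Natural end conditions: σ_0 = σ_3 = 0.
Solving the tridiagonal system: σ_0 = 0, σ_1 = 66/5, σ_2 = -24/5, σ_3 = 0.
On [-1, 0], S'(t) = b_1 + 2c_1·(t + 1) + 3d_1·(t + 1)² with b_1 = Δ_1 - h_1(2σ_1 + σ_2)/6 = -23/5, c_1 = σ_1/2 = 33/5, d_1 = (σ_2 - σ_1)/(6h_1) = -3. So S'(-1) = -23/5.

-4.6000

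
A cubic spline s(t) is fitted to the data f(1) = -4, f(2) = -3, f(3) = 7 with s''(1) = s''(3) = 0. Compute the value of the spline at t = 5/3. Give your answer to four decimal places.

-4.1667

Put σ_i = s'' at the i-th knot. Here h = (1, 1) and Δ = (1, 10), so the interior equations h_(i-1)·σ_(i-1) + 2(h_(i-1)+h_i)·σ_i + h_i·σ_(i+1) = 6(Δ_i − Δ_(i-1)) read
  1·σ_0 + 4·σ_1 + 1·σ_2 = 6(Δ_1 - Δ_0) = 54
Natural end conditions: σ_0 = σ_2 = 0.
Forward elimination and back-substitution give σ_0 = 0, σ_1 = 27/2, σ_2 = 0.
On [1, 2], s(t) = -4 - 5/4·(t - 1) + 0·(t - 1)² + 9/4·(t - 1)³.
With (t - 1) = 2/3: s(5/3) = -25/6.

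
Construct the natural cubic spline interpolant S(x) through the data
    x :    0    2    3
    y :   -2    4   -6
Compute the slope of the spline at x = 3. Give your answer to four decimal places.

-12.1667

Put m_i = S'' at the i-th knot. Here h = (2, 1) and Δ = (3, -10), so the interior equations h_(i-1)·m_(i-1) + 2(h_(i-1)+h_i)·m_i + h_i·m_(i+1) = 6(Δ_i − Δ_(i-1)) read
  2·m_0 + 6·m_1 + 1·m_2 = 6(Δ_1 - Δ_0) = -78
Natural end conditions: m_0 = m_2 = 0.
Forward elimination and back-substitution give m_0 = 0, m_1 = -13, m_2 = 0.
On [2, 3], S'(x) = b_1 + 2c_1·(x - 2) + 3d_1·(x - 2)² with b_1 = Δ_1 - h_1(2m_1 + m_2)/6 = -17/3, c_1 = m_1/2 = -13/2, d_1 = (m_2 - m_1)/(6h_1) = 13/6. So S'(3) = -73/6.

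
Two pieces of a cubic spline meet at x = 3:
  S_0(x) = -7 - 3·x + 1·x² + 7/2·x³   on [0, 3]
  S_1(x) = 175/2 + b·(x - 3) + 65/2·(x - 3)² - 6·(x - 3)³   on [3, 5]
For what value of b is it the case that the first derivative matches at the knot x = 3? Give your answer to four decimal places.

S_0'(x) = -3 + 2·x + 21/2·x², so S_0'(3) = 195/2. On the right, S_1'(3) = b, so b = 195/2.

97.5000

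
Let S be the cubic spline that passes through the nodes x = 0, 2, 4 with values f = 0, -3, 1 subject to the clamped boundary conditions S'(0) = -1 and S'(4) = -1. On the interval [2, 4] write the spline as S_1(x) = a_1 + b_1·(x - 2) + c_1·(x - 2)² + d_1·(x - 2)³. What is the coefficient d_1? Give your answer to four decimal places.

Write σ_i for S''(x_i). With h_i = 2, 2 and divided differences Δ_i = -3/2, 2, the continuity of S' gives the tridiagonal system
  2·σ_0 + 8·σ_1 + 2·σ_2 = 6(Δ_1 - Δ_0) = 21
Clamped end conditions give two more equations: 2h_0·σ_0 + h_0·σ_1 = 6(Δ_0 - S'(0)) = -3 and h_1·σ_1 + 2h_1·σ_2 = 6(S'(4) - Δ_1) = -18.
Hence σ_0 = -27/8, σ_1 = 21/4, σ_2 = -57/8.
On [2, 4], with S_1(x) = a_1 + b_1·(x - 2) + c_1·(x - 2)² + d_1·(x - 2)³: c_1 = σ_1/2 = 21/8, d_1 = (σ_2 - σ_1)/(6h_1) = -33/32, b_1 = Δ_1 - h_1(2σ_1 + σ_2)/6 = 7/8.

-1.0313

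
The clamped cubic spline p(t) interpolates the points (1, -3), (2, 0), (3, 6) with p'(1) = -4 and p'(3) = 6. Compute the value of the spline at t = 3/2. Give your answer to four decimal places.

With σ_i denoting the second derivative at x_i, h_i = 1, 1, and Δ_i = (y_(i+1) − y_i)/h_i = 3, 6:
  1·σ_0 + 4·σ_1 + 1·σ_2 = 6(Δ_1 - Δ_0) = 18
Clamped end conditions give two more equations: 2h_0·σ_0 + h_0·σ_1 = 6(Δ_0 - p'(1)) = 42 and h_1·σ_1 + 2h_1·σ_2 = 6(p'(3) - Δ_1) = 0.
Hence σ_0 = 43/2, σ_1 = -1, σ_2 = 1/2.
On [1, 2], p(t) = -3 - 4·(t - 1) + 43/4·(t - 1)² - 15/4·(t - 1)³.
With (t - 1) = 1/2: p(3/2) = -89/32.

-2.7813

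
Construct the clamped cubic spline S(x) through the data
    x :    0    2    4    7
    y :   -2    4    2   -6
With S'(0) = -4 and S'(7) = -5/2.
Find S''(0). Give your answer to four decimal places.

With M_i denoting the second derivative at x_i, h_i = 2, 2, 3, and Δ_i = (y_(i+1) − y_i)/h_i = 3, -1, -8/3:
  2·M_0 + 8·M_1 + 2·M_2 = 6(Δ_1 - Δ_0) = -24
  2·M_1 + 10·M_2 + 3·M_3 = 6(Δ_2 - Δ_1) = -10
Clamped end conditions give two more equations: 2h_0·M_0 + h_0·M_1 = 6(Δ_0 - S'(0)) = 42 and h_2·M_2 + 2h_2·M_3 = 6(S'(7) - Δ_2) = 1.
Solving the tridiagonal system: M_0 = 509/37, M_1 = -241/37, M_2 = 11/37, M_3 = 2/111.

13.7568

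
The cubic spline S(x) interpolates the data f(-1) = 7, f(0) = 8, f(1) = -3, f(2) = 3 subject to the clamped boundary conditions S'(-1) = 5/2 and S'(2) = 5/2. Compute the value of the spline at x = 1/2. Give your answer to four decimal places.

1.8750

Put m_i = S'' at the i-th knot. Here h = (1, 1, 1) and Δ = (1, -11, 6), so the interior equations h_(i-1)·m_(i-1) + 2(h_(i-1)+h_i)·m_i + h_i·m_(i+1) = 6(Δ_i − Δ_(i-1)) read
  1·m_0 + 4·m_1 + 1·m_2 = 6(Δ_1 - Δ_0) = -72
  1·m_1 + 4·m_2 + 1·m_3 = 6(Δ_2 - Δ_1) = 102
Clamped end conditions give two more equations: 2h_0·m_0 + h_0·m_1 = 6(Δ_0 - S'(-1)) = -9 and h_2·m_2 + 2h_2·m_3 = 6(S'(2) - Δ_2) = -21.
Solving the tridiagonal system: m_0 = 11, m_1 = -31, m_2 = 41, m_3 = -31.
On [0, 1], S(x) = 8 - 15/2·x - 31/2·x² + 12·x³.
With x = 1/2: S(1/2) = 15/8.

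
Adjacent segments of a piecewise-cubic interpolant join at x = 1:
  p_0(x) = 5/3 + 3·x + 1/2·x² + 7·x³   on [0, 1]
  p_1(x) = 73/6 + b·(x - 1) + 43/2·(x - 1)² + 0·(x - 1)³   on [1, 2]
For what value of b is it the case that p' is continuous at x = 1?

p_0'(x) = 3 + 1·x + 21·x², so p_0'(1) = 25. On the right, p_1'(1) = b, so b = 25.

25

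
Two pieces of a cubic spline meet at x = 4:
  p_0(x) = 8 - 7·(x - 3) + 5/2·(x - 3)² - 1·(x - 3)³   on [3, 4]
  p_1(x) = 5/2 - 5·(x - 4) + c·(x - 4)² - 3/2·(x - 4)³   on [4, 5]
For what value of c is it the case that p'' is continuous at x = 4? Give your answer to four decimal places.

-0.5000

p_0''(x) = 5 - 6·(x - 3), so p_0''(4) = -1. On the right, p_1''(4) = 2c, so c = -1/2.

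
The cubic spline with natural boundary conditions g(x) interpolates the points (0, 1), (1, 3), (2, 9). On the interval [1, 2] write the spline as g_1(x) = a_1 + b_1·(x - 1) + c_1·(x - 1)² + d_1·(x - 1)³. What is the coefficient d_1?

Write M_i for g''(x_i). With h_i = 1, 1 and divided differences Δ_i = 2, 6, the continuity of g' gives the tridiagonal system
  1·M_0 + 4·M_1 + 1·M_2 = 6(Δ_1 - Δ_0) = 24
Natural end conditions: M_0 = M_2 = 0.
Forward elimination and back-substitution give M_0 = 0, M_1 = 6, M_2 = 0.
On [1, 2], with g_1(x) = a_1 + b_1·(x - 1) + c_1·(x - 1)² + d_1·(x - 1)³: c_1 = M_1/2 = 3, d_1 = (M_2 - M_1)/(6h_1) = -1, b_1 = Δ_1 - h_1(2M_1 + M_2)/6 = 4.

-1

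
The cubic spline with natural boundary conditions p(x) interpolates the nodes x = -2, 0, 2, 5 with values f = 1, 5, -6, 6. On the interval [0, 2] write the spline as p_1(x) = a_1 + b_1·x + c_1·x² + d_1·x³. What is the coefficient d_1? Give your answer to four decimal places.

Put M_i = p'' at the i-th knot. Here h = (2, 2, 3) and Δ = (2, -11/2, 4), so the interior equations h_(i-1)·M_(i-1) + 2(h_(i-1)+h_i)·M_i + h_i·M_(i+1) = 6(Δ_i − Δ_(i-1)) read
  2·M_0 + 8·M_1 + 2·M_2 = 6(Δ_1 - Δ_0) = -45
  2·M_1 + 10·M_2 + 3·M_3 = 6(Δ_2 - Δ_1) = 57
Natural end conditions: M_0 = M_3 = 0.
Forward elimination and back-substitution give M_0 = 0, M_1 = -141/19, M_2 = 273/38, M_3 = 0.
On [0, 2], with p_1(x) = a_1 + b_1·x + c_1·x² + d_1·x³: c_1 = M_1/2 = -141/38, d_1 = (M_2 - M_1)/(6h_1) = 185/152, b_1 = Δ_1 - h_1(2M_1 + M_2)/6 = -56/19.

1.2171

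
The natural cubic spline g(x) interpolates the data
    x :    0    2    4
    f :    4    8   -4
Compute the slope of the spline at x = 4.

-8

Put M_i = g'' at the i-th knot. Here h = (2, 2) and Δ = (2, -6), so the interior equations h_(i-1)·M_(i-1) + 2(h_(i-1)+h_i)·M_i + h_i·M_(i+1) = 6(Δ_i − Δ_(i-1)) read
  2·M_0 + 8·M_1 + 2·M_2 = 6(Δ_1 - Δ_0) = -48
Natural end conditions: M_0 = M_2 = 0.
Forward elimination and back-substitution give M_0 = 0, M_1 = -6, M_2 = 0.
On [2, 4], g'(x) = b_1 + 2c_1·(x - 2) + 3d_1·(x - 2)² with b_1 = Δ_1 - h_1(2M_1 + M_2)/6 = -2, c_1 = M_1/2 = -3, d_1 = (M_2 - M_1)/(6h_1) = 1/2. So g'(4) = -8.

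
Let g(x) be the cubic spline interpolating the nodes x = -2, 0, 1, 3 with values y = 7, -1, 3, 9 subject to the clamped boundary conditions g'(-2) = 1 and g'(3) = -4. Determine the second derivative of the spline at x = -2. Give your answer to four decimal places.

-13.7500

With M_i denoting the second derivative at x_i, h_i = 2, 1, 2, and Δ_i = (y_(i+1) − y_i)/h_i = -4, 4, 3:
  2·M_0 + 6·M_1 + 1·M_2 = 6(Δ_1 - Δ_0) = 48
  1·M_1 + 6·M_2 + 2·M_3 = 6(Δ_2 - Δ_1) = -6
Clamped end conditions give two more equations: 2h_0·M_0 + h_0·M_1 = 6(Δ_0 - g'(-2)) = -30 and h_2·M_2 + 2h_2·M_3 = 6(g'(3) - Δ_2) = -42.
Solving the tridiagonal system: M_0 = -55/4, M_1 = 25/2, M_2 = 1/2, M_3 = -43/4.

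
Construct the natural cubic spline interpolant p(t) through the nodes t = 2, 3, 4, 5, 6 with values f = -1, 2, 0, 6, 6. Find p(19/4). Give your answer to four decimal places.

4.5243

With M_i denoting the second derivative at x_i, h_i = 1, 1, 1, 1, and Δ_i = (y_(i+1) − y_i)/h_i = 3, -2, 6, 0:
  1·M_0 + 4·M_1 + 1·M_2 = 6(Δ_1 - Δ_0) = -30
  1·M_1 + 4·M_2 + 1·M_3 = 6(Δ_2 - Δ_1) = 48
  1·M_2 + 4·M_3 + 1·M_4 = 6(Δ_3 - Δ_2) = -36
Natural end conditions: M_0 = M_4 = 0.
Solving the tridiagonal system: M_0 = 0, M_1 = -339/28, M_2 = 129/7, M_3 = -381/28, M_4 = 0.
On [4, 5], p(t) = 0 + 17/8·(t - 4) + 129/14·(t - 4)² - 299/56·(t - 4)³.
With (t - 4) = 3/4: p(19/4) = 16215/3584.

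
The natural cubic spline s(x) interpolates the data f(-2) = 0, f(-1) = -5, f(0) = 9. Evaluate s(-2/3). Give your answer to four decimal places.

Let σ_i = s''(x_i). Step sizes h_i = 1, 1; slopes of the chords Δ_i = (y_(i+1) - y_i)/h_i = -5, 14.
  1·σ_0 + 4·σ_1 + 1·σ_2 = 6(Δ_1 - Δ_0) = 114
Natural end conditions: σ_0 = σ_2 = 0.
Solving the tridiagonal system: σ_0 = 0, σ_1 = 57/2, σ_2 = 0.
On [-1, 0], s(x) = -5 + 9/2·(x + 1) + 57/4·(x + 1)² - 19/4·(x + 1)³.
With (x + 1) = 1/3: s(-2/3) = -113/54.

-2.0926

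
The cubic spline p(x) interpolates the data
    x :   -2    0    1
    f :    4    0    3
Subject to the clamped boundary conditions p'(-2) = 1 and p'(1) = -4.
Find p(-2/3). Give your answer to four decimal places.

With σ_i denoting the second derivative at x_i, h_i = 2, 1, and Δ_i = (y_(i+1) − y_i)/h_i = -2, 3:
  2·σ_0 + 6·σ_1 + 1·σ_2 = 6(Δ_1 - Δ_0) = 30
Clamped end conditions give two more equations: 2h_0·σ_0 + h_0·σ_1 = 6(Δ_0 - p'(-2)) = -18 and h_1·σ_1 + 2h_1·σ_2 = 6(p'(1) - Δ_1) = -42.
Hence σ_0 = -67/6, σ_1 = 40/3, σ_2 = -83/3.
On [-2, 0], p(x) = 4 + 1·(x + 2) - 67/12·(x + 2)² + 49/24·(x + 2)³.
With (x + 2) = 4/3: p(-2/3) = 20/81.

0.2469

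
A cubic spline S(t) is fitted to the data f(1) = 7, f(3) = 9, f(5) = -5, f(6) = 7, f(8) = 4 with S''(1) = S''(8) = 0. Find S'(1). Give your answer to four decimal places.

5.1797

Write m_i for S''(x_i). With h_i = 2, 2, 1, 2 and divided differences Δ_i = 1, -7, 12, -3/2, the continuity of S' gives the tridiagonal system
  2·m_0 + 8·m_1 + 2·m_2 = 6(Δ_1 - Δ_0) = -48
  2·m_1 + 6·m_2 + 1·m_3 = 6(Δ_2 - Δ_1) = 114
  1·m_2 + 6·m_3 + 2·m_4 = 6(Δ_3 - Δ_2) = -81
Natural end conditions: m_0 = m_4 = 0.
Forward elimination and back-substitution give m_0 = 0, m_1 = -1605/128, m_2 = 837/32, m_3 = -1143/64, m_4 = 0.
On [1, 3], S'(t) = b_0 + 2c_0·(t - 1) + 3d_0·(t - 1)² with b_0 = Δ_0 - h_0(2m_0 + m_1)/6 = 663/128, c_0 = m_0/2 = 0, d_0 = (m_1 - m_0)/(6h_0) = -535/512. So S'(1) = 663/128.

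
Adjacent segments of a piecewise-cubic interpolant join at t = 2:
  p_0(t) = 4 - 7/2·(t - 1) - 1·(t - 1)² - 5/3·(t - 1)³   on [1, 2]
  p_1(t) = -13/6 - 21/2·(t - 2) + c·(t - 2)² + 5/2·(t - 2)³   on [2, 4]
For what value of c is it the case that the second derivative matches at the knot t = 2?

-6

p_0''(t) = -2 - 10·(t - 1), so p_0''(2) = -12. On the right, p_1''(2) = 2c, so c = -6.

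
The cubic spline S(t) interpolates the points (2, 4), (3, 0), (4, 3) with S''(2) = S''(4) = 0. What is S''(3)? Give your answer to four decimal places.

10.5000

Let M_i = S''(x_i). Step sizes h_i = 1, 1; slopes of the chords Δ_i = (y_(i+1) - y_i)/h_i = -4, 3.
  1·M_0 + 4·M_1 + 1·M_2 = 6(Δ_1 - Δ_0) = 42
Natural end conditions: M_0 = M_2 = 0.
Hence M_0 = 0, M_1 = 21/2, M_2 = 0.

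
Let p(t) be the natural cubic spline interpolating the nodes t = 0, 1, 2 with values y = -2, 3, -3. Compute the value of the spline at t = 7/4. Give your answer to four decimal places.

-0.8555

Let σ_i = p''(x_i). Step sizes h_i = 1, 1; slopes of the chords Δ_i = (y_(i+1) - y_i)/h_i = 5, -6.
  1·σ_0 + 4·σ_1 + 1·σ_2 = 6(Δ_1 - Δ_0) = -66
Natural end conditions: σ_0 = σ_2 = 0.
Forward elimination and back-substitution give σ_0 = 0, σ_1 = -33/2, σ_2 = 0.
On [1, 2], p(t) = 3 - 1/2·(t - 1) - 33/4·(t - 1)² + 11/4·(t - 1)³.
With (t - 1) = 3/4: p(7/4) = -219/256.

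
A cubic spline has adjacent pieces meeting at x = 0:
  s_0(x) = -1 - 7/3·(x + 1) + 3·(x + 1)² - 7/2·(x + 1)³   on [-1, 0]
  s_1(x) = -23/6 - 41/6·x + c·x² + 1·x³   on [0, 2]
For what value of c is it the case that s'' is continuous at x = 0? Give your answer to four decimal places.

s_0''(x) = 6 - 21·(x + 1), so s_0''(0) = -15. On the right, s_1''(0) = 2c, so c = -15/2.

-7.5000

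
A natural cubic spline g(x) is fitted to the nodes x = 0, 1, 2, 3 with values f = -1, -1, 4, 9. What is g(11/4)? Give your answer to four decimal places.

7.8281

Let M_i = g''(x_i). Step sizes h_i = 1, 1, 1; slopes of the chords Δ_i = (y_(i+1) - y_i)/h_i = 0, 5, 5.
  1·M_0 + 4·M_1 + 1·M_2 = 6(Δ_1 - Δ_0) = 30
  1·M_1 + 4·M_2 + 1·M_3 = 6(Δ_2 - Δ_1) = 0
Natural end conditions: M_0 = M_3 = 0.
Hence M_0 = 0, M_1 = 8, M_2 = -2, M_3 = 0.
On [2, 3], g(x) = 4 + 17/3·(x - 2) - 1·(x - 2)² + 1/3·(x - 2)³.
With (x - 2) = 3/4: g(11/4) = 501/64.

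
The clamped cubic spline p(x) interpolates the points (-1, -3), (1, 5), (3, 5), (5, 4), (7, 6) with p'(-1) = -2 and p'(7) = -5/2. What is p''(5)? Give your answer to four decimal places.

2.6429

With M_i denoting the second derivative at x_i, h_i = 2, 2, 2, 2, and Δ_i = (y_(i+1) − y_i)/h_i = 4, 0, -1/2, 1:
  2·M_0 + 8·M_1 + 2·M_2 = 6(Δ_1 - Δ_0) = -24
  2·M_1 + 8·M_2 + 2·M_3 = 6(Δ_2 - Δ_1) = -3
  2·M_2 + 8·M_3 + 2·M_4 = 6(Δ_3 - Δ_2) = 9
Clamped end conditions give two more equations: 2h_0·M_0 + h_0·M_1 = 6(Δ_0 - p'(-1)) = 36 and h_3·M_3 + 2h_3·M_4 = 6(p'(7) - Δ_3) = -21.
Solving: M_0 = 169/14, M_1 = -43/7, M_2 = 1/2, M_3 = 37/14, M_4 = -46/7.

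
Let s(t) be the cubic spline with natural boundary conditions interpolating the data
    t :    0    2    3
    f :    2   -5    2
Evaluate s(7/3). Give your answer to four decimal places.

-3.3148

With M_i denoting the second derivative at x_i, h_i = 2, 1, and Δ_i = (y_(i+1) − y_i)/h_i = -7/2, 7:
  2·M_0 + 6·M_1 + 1·M_2 = 6(Δ_1 - Δ_0) = 63
Natural end conditions: M_0 = M_2 = 0.
Hence M_0 = 0, M_1 = 21/2, M_2 = 0.
On [2, 3], s(t) = -5 + 7/2·(t - 2) + 21/4·(t - 2)² - 7/4·(t - 2)³.
With (t - 2) = 1/3: s(7/3) = -179/54.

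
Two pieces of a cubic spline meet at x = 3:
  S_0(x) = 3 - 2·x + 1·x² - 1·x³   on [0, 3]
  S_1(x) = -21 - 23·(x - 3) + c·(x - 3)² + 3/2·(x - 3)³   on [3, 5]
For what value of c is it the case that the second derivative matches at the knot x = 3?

-8

S_0''(x) = 2 - 6·x, so S_0''(3) = -16. On the right, S_1''(3) = 2c, so c = -8.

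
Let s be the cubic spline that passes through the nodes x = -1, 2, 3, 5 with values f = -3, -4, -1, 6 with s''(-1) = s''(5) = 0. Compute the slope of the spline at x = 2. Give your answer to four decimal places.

Write m_i for s''(x_i). With h_i = 3, 1, 2 and divided differences Δ_i = -1/3, 3, 7/2, the continuity of s' gives the tridiagonal system
  3·m_0 + 8·m_1 + 1·m_2 = 6(Δ_1 - Δ_0) = 20
  1·m_1 + 6·m_2 + 2·m_3 = 6(Δ_2 - Δ_1) = 3
Natural end conditions: m_0 = m_3 = 0.
Hence m_0 = 0, m_1 = 117/47, m_2 = 4/47, m_3 = 0.
On [2, 3], s'(x) = b_1 + 2c_1·(x - 2) + 3d_1·(x - 2)² with b_1 = Δ_1 - h_1(2m_1 + m_2)/6 = 304/141, c_1 = m_1/2 = 117/94, d_1 = (m_2 - m_1)/(6h_1) = -113/282. So s'(2) = 304/141.

2.1560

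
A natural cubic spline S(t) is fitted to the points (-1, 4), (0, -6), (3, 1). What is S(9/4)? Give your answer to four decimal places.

Put m_i = S'' at the i-th knot. Here h = (1, 3) and Δ = (-10, 7/3), so the interior equations h_(i-1)·m_(i-1) + 2(h_(i-1)+h_i)·m_i + h_i·m_(i+1) = 6(Δ_i − Δ_(i-1)) read
  1·m_0 + 8·m_1 + 3·m_2 = 6(Δ_1 - Δ_0) = 74
Natural end conditions: m_0 = m_2 = 0.
Solving: m_0 = 0, m_1 = 37/4, m_2 = 0.
On [0, 3], S(t) = -6 - 83/12·t + 37/8·t² - 37/72·t³.
With t = 9/4: S(9/4) = -2049/512.

-4.0020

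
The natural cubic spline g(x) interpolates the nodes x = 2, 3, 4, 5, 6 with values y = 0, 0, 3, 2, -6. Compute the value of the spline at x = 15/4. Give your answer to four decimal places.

Write σ_i for g''(x_i). With h_i = 1, 1, 1, 1 and divided differences Δ_i = 0, 3, -1, -8, the continuity of g' gives the tridiagonal system
  1·σ_0 + 4·σ_1 + 1·σ_2 = 6(Δ_1 - Δ_0) = 18
  1·σ_1 + 4·σ_2 + 1·σ_3 = 6(Δ_2 - Δ_1) = -24
  1·σ_2 + 4·σ_3 + 1·σ_4 = 6(Δ_3 - Δ_2) = -42
Natural end conditions: σ_0 = σ_4 = 0.
Solving the tridiagonal system: σ_0 = 0, σ_1 = 81/14, σ_2 = -36/7, σ_3 = -129/14, σ_4 = 0.
On [3, 4], g(x) = 0 + 27/14·(x - 3) + 81/28·(x - 3)² - 51/28·(x - 3)³.
With (x - 3) = 3/4: g(15/4) = 4131/1792.

2.3052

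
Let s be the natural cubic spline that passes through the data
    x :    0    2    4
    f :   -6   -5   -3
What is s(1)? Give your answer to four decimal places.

-5.5938

With M_i denoting the second derivative at x_i, h_i = 2, 2, and Δ_i = (y_(i+1) − y_i)/h_i = 1/2, 1:
  2·M_0 + 8·M_1 + 2·M_2 = 6(Δ_1 - Δ_0) = 3
Natural end conditions: M_0 = M_2 = 0.
Solving the tridiagonal system: M_0 = 0, M_1 = 3/8, M_2 = 0.
On [0, 2], s(x) = -6 + 3/8·x + 0·x² + 1/32·x³.
With x = 1: s(1) = -179/32.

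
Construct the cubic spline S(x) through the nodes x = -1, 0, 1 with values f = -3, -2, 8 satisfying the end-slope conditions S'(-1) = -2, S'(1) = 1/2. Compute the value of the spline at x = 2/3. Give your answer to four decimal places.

5.9722

Write m_i for S''(x_i). With h_i = 1, 1 and divided differences Δ_i = 1, 10, the continuity of S' gives the tridiagonal system
  1·m_0 + 4·m_1 + 1·m_2 = 6(Δ_1 - Δ_0) = 54
Clamped end conditions give two more equations: 2h_0·m_0 + h_0·m_1 = 6(Δ_0 - S'(-1)) = 18 and h_1·m_1 + 2h_1·m_2 = 6(S'(1) - Δ_1) = -57.
Forward elimination and back-substitution give m_0 = -13/4, m_1 = 49/2, m_2 = -163/4.
On [0, 1], S(x) = -2 + 69/8·x + 49/4·x² - 87/8·x³.
With x = 2/3: S(2/3) = 215/36.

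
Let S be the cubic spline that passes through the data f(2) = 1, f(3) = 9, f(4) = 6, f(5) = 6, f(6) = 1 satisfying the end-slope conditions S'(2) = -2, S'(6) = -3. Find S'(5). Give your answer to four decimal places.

Put m_i = S'' at the i-th knot. Here h = (1, 1, 1, 1) and Δ = (8, -3, 0, -5), so the interior equations h_(i-1)·m_(i-1) + 2(h_(i-1)+h_i)·m_i + h_i·m_(i+1) = 6(Δ_i − Δ_(i-1)) read
  1·m_0 + 4·m_1 + 1·m_2 = 6(Δ_1 - Δ_0) = -66
  1·m_1 + 4·m_2 + 1·m_3 = 6(Δ_2 - Δ_1) = 18
  1·m_2 + 4·m_3 + 1·m_4 = 6(Δ_3 - Δ_2) = -30
Clamped end conditions give two more equations: 2h_0·m_0 + h_0·m_1 = 6(Δ_0 - S'(2)) = 60 and h_3·m_3 + 2h_3·m_4 = 6(S'(6) - Δ_3) = 12.
Solving: m_0 = 1289/28, m_1 = -449/14, m_2 = 65/4, m_3 = -209/14, m_4 = 377/28.
On [5, 6], S'(t) = b_3 + 2c_3·(t - 5) + 3d_3·(t - 5)² with b_3 = Δ_3 - h_3(2m_3 + m_4)/6 = -127/56, c_3 = m_3/2 = -209/28, d_3 = (m_4 - m_3)/(6h_3) = 265/56. So S'(5) = -127/56.

-2.2679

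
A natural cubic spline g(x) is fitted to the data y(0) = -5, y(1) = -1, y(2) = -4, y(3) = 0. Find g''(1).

-14

Let M_i = g''(x_i). Step sizes h_i = 1, 1, 1; slopes of the chords Δ_i = (y_(i+1) - y_i)/h_i = 4, -3, 4.
  1·M_0 + 4·M_1 + 1·M_2 = 6(Δ_1 - Δ_0) = -42
  1·M_1 + 4·M_2 + 1·M_3 = 6(Δ_2 - Δ_1) = 42
Natural end conditions: M_0 = M_3 = 0.
Solving the tridiagonal system: M_0 = 0, M_1 = -14, M_2 = 14, M_3 = 0.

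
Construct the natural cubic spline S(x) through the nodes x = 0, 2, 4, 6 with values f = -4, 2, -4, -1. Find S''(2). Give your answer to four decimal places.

-5.7000

Let m_i = S''(x_i). Step sizes h_i = 2, 2, 2; slopes of the chords Δ_i = (y_(i+1) - y_i)/h_i = 3, -3, 3/2.
  2·m_0 + 8·m_1 + 2·m_2 = 6(Δ_1 - Δ_0) = -36
  2·m_1 + 8·m_2 + 2·m_3 = 6(Δ_2 - Δ_1) = 27
Natural end conditions: m_0 = m_3 = 0.
Hence m_0 = 0, m_1 = -57/10, m_2 = 24/5, m_3 = 0.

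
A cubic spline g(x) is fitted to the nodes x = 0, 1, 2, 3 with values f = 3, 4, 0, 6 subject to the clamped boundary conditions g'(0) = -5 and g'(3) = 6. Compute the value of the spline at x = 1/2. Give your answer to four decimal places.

Put M_i = g'' at the i-th knot. Here h = (1, 1, 1) and Δ = (1, -4, 6), so the interior equations h_(i-1)·M_(i-1) + 2(h_(i-1)+h_i)·M_i + h_i·M_(i+1) = 6(Δ_i − Δ_(i-1)) read
  1·M_0 + 4·M_1 + 1·M_2 = 6(Δ_1 - Δ_0) = -30
  1·M_1 + 4·M_2 + 1·M_3 = 6(Δ_2 - Δ_1) = 60
Clamped end conditions give two more equations: 2h_0·M_0 + h_0·M_1 = 6(Δ_0 - g'(0)) = 36 and h_2·M_2 + 2h_2·M_3 = 6(g'(3) - Δ_2) = 0.
Hence M_0 = 422/15, M_1 = -304/15, M_2 = 344/15, M_3 = -172/15.
On [0, 1], g(x) = 3 - 5·x + 211/15·x² - 121/15·x³.
With x = 1/2: g(1/2) = 361/120.

3.0083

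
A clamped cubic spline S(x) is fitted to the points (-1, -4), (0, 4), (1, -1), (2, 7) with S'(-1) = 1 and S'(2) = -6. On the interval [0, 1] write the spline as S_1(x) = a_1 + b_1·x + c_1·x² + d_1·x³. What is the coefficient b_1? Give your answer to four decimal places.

Write σ_i for S''(x_i). With h_i = 1, 1, 1 and divided differences Δ_i = 8, -5, 8, the continuity of S' gives the tridiagonal system
  1·σ_0 + 4·σ_1 + 1·σ_2 = 6(Δ_1 - Δ_0) = -78
  1·σ_1 + 4·σ_2 + 1·σ_3 = 6(Δ_2 - Δ_1) = 78
Clamped end conditions give two more equations: 2h_0·σ_0 + h_0·σ_1 = 6(Δ_0 - S'(-1)) = 42 and h_2·σ_2 + 2h_2·σ_3 = 6(S'(2) - Δ_2) = -84.
Solving: σ_0 = 626/15, σ_1 = -622/15, σ_2 = 692/15, σ_3 = -976/15.
On [0, 1], with S_1(x) = a_1 + b_1·x + c_1·x² + d_1·x³: c_1 = σ_1/2 = -311/15, d_1 = (σ_2 - σ_1)/(6h_1) = 73/5, b_1 = Δ_1 - h_1(2σ_1 + σ_2)/6 = 17/15.

1.1333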